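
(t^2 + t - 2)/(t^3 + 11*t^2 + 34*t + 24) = (t^2 + t - 2)/(t^3 + 11*t^2 + 34*t + 24)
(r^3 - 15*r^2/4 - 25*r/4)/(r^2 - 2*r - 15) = r*(4*r + 5)/(4*(r + 3))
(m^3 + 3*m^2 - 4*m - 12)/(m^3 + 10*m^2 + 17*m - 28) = (m^3 + 3*m^2 - 4*m - 12)/(m^3 + 10*m^2 + 17*m - 28)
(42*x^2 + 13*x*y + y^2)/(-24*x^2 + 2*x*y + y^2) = (-7*x - y)/(4*x - y)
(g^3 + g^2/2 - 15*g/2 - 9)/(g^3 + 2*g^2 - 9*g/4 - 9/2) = 2*(g - 3)/(2*g - 3)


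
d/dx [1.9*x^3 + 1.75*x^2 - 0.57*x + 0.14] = 5.7*x^2 + 3.5*x - 0.57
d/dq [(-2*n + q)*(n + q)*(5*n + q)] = -7*n^2 + 8*n*q + 3*q^2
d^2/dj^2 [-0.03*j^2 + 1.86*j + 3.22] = -0.0600000000000000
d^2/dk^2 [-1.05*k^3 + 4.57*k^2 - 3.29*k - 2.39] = 9.14 - 6.3*k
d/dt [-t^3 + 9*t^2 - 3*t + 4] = -3*t^2 + 18*t - 3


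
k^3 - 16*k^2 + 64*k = k*(k - 8)^2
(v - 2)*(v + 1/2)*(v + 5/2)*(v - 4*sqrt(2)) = v^4 - 4*sqrt(2)*v^3 + v^3 - 4*sqrt(2)*v^2 - 19*v^2/4 - 5*v/2 + 19*sqrt(2)*v + 10*sqrt(2)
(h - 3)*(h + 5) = h^2 + 2*h - 15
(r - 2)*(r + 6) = r^2 + 4*r - 12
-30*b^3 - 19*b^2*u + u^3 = (-5*b + u)*(2*b + u)*(3*b + u)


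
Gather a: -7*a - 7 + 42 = 35 - 7*a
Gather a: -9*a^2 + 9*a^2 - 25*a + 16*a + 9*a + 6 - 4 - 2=0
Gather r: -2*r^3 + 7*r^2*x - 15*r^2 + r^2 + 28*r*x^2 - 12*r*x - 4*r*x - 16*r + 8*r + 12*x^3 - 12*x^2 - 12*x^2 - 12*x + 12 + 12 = -2*r^3 + r^2*(7*x - 14) + r*(28*x^2 - 16*x - 8) + 12*x^3 - 24*x^2 - 12*x + 24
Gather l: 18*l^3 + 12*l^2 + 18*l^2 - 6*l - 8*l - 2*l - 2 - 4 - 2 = 18*l^3 + 30*l^2 - 16*l - 8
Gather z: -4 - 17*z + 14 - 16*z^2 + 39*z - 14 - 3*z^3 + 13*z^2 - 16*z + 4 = -3*z^3 - 3*z^2 + 6*z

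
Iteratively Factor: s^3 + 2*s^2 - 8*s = (s)*(s^2 + 2*s - 8) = s*(s - 2)*(s + 4)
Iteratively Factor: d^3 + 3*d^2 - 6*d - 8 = (d - 2)*(d^2 + 5*d + 4) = (d - 2)*(d + 1)*(d + 4)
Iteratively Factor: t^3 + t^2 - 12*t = (t - 3)*(t^2 + 4*t) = (t - 3)*(t + 4)*(t)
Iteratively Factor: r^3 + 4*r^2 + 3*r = (r + 1)*(r^2 + 3*r) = (r + 1)*(r + 3)*(r)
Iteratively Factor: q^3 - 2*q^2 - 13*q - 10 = (q + 1)*(q^2 - 3*q - 10) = (q - 5)*(q + 1)*(q + 2)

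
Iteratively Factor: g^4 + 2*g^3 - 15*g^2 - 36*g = (g + 3)*(g^3 - g^2 - 12*g) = g*(g + 3)*(g^2 - g - 12) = g*(g - 4)*(g + 3)*(g + 3)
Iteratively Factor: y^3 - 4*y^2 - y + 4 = (y - 4)*(y^2 - 1) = (y - 4)*(y + 1)*(y - 1)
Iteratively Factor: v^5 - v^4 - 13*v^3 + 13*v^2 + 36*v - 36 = (v + 3)*(v^4 - 4*v^3 - v^2 + 16*v - 12) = (v + 2)*(v + 3)*(v^3 - 6*v^2 + 11*v - 6) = (v - 1)*(v + 2)*(v + 3)*(v^2 - 5*v + 6) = (v - 2)*(v - 1)*(v + 2)*(v + 3)*(v - 3)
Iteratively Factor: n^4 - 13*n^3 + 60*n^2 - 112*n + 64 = (n - 1)*(n^3 - 12*n^2 + 48*n - 64) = (n - 4)*(n - 1)*(n^2 - 8*n + 16) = (n - 4)^2*(n - 1)*(n - 4)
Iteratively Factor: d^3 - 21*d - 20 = (d + 4)*(d^2 - 4*d - 5) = (d + 1)*(d + 4)*(d - 5)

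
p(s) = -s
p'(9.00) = -1.00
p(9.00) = -9.00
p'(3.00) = -1.00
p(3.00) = -3.00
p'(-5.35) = -1.00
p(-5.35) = 5.35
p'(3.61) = -1.00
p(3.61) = -3.61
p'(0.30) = -1.00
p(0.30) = -0.30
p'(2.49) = -1.00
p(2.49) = -2.49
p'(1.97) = -1.00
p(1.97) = -1.97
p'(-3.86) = -1.00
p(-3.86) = 3.86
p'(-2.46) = -1.00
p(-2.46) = 2.46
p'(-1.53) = -1.00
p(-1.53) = 1.53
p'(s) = -1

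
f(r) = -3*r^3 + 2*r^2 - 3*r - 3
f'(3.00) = -72.00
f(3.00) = -75.00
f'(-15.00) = -2088.00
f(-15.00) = 10617.00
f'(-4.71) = -221.50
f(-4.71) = 368.96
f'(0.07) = -2.76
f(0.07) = -3.20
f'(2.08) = -33.62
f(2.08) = -27.58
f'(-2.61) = -74.75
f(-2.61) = 71.79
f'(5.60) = -262.84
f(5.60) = -483.93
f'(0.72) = -4.79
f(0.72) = -5.24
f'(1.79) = -24.68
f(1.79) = -19.17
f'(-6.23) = -377.24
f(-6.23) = 818.73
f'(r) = -9*r^2 + 4*r - 3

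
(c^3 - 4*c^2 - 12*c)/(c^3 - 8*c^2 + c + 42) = c*(c - 6)/(c^2 - 10*c + 21)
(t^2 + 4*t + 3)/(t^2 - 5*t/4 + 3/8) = 8*(t^2 + 4*t + 3)/(8*t^2 - 10*t + 3)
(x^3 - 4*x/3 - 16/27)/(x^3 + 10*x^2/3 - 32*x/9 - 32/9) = (x + 2/3)/(x + 4)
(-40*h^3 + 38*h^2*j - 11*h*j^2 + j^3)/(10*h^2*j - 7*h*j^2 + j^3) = (-4*h + j)/j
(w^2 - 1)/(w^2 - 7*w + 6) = (w + 1)/(w - 6)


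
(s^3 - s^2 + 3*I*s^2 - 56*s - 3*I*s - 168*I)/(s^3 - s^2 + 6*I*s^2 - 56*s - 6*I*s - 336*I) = (s + 3*I)/(s + 6*I)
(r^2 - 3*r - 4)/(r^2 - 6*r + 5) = (r^2 - 3*r - 4)/(r^2 - 6*r + 5)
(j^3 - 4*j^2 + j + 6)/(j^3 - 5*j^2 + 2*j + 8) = (j - 3)/(j - 4)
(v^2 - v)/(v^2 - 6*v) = (v - 1)/(v - 6)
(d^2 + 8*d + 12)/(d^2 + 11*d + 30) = (d + 2)/(d + 5)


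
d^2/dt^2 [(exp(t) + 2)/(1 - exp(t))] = -3*(exp(t) + 1)*exp(t)/(exp(3*t) - 3*exp(2*t) + 3*exp(t) - 1)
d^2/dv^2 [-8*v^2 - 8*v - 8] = -16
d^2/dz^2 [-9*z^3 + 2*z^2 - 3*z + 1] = 4 - 54*z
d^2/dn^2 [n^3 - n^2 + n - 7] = 6*n - 2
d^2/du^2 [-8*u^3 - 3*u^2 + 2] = -48*u - 6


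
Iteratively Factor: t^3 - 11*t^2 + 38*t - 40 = (t - 4)*(t^2 - 7*t + 10) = (t - 4)*(t - 2)*(t - 5)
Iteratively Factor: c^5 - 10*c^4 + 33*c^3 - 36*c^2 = (c)*(c^4 - 10*c^3 + 33*c^2 - 36*c) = c^2*(c^3 - 10*c^2 + 33*c - 36) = c^2*(c - 3)*(c^2 - 7*c + 12) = c^2*(c - 3)^2*(c - 4)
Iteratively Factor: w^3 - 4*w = (w + 2)*(w^2 - 2*w) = w*(w + 2)*(w - 2)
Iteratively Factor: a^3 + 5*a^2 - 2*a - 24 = (a + 3)*(a^2 + 2*a - 8) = (a - 2)*(a + 3)*(a + 4)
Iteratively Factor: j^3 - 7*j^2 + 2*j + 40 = (j - 4)*(j^2 - 3*j - 10) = (j - 4)*(j + 2)*(j - 5)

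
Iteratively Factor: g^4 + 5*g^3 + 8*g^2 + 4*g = (g)*(g^3 + 5*g^2 + 8*g + 4) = g*(g + 2)*(g^2 + 3*g + 2) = g*(g + 1)*(g + 2)*(g + 2)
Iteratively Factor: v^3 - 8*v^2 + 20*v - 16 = (v - 2)*(v^2 - 6*v + 8) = (v - 2)^2*(v - 4)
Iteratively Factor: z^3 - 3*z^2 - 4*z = (z + 1)*(z^2 - 4*z) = z*(z + 1)*(z - 4)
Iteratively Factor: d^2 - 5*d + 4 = (d - 1)*(d - 4)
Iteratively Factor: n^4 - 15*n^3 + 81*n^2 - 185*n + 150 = (n - 5)*(n^3 - 10*n^2 + 31*n - 30) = (n - 5)^2*(n^2 - 5*n + 6) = (n - 5)^2*(n - 2)*(n - 3)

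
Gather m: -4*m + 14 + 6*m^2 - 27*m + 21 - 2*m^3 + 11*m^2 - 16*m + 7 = -2*m^3 + 17*m^2 - 47*m + 42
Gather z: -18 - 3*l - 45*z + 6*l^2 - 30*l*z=6*l^2 - 3*l + z*(-30*l - 45) - 18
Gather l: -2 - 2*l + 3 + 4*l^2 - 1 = 4*l^2 - 2*l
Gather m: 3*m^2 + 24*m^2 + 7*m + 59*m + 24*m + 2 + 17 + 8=27*m^2 + 90*m + 27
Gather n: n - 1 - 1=n - 2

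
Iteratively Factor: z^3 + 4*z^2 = (z + 4)*(z^2) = z*(z + 4)*(z)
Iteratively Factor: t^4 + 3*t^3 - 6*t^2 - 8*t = (t - 2)*(t^3 + 5*t^2 + 4*t) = (t - 2)*(t + 1)*(t^2 + 4*t) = (t - 2)*(t + 1)*(t + 4)*(t)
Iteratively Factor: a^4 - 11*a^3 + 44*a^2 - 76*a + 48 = (a - 4)*(a^3 - 7*a^2 + 16*a - 12) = (a - 4)*(a - 2)*(a^2 - 5*a + 6) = (a - 4)*(a - 2)^2*(a - 3)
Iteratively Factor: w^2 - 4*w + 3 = (w - 3)*(w - 1)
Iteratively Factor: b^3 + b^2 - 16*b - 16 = (b + 4)*(b^2 - 3*b - 4) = (b + 1)*(b + 4)*(b - 4)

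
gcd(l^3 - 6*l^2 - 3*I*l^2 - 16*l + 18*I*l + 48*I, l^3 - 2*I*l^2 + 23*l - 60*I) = l - 3*I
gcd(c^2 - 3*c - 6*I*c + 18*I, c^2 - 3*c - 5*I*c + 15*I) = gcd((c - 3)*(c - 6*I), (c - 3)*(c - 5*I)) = c - 3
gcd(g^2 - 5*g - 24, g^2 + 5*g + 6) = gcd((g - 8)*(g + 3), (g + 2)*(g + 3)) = g + 3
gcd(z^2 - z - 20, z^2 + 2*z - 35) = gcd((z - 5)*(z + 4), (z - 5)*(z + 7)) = z - 5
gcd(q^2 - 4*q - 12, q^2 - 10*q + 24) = q - 6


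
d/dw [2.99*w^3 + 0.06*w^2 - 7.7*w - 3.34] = 8.97*w^2 + 0.12*w - 7.7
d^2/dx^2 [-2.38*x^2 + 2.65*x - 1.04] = -4.76000000000000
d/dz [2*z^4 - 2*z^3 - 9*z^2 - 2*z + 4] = 8*z^3 - 6*z^2 - 18*z - 2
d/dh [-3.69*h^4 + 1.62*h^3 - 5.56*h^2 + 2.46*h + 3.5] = -14.76*h^3 + 4.86*h^2 - 11.12*h + 2.46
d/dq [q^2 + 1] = 2*q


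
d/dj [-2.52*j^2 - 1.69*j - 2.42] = -5.04*j - 1.69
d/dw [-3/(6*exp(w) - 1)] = 18*exp(w)/(6*exp(w) - 1)^2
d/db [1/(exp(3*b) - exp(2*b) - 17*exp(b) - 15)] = (-3*exp(2*b) + 2*exp(b) + 17)*exp(b)/(-exp(3*b) + exp(2*b) + 17*exp(b) + 15)^2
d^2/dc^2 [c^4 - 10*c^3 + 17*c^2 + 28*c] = 12*c^2 - 60*c + 34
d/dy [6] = 0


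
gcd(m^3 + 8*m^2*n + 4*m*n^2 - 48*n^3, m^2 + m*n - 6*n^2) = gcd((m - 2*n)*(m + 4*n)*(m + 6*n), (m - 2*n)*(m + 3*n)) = m - 2*n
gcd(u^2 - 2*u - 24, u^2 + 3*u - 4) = u + 4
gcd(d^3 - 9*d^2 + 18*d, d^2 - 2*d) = d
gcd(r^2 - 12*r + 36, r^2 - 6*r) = r - 6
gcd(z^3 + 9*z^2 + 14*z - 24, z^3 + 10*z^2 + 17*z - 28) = z^2 + 3*z - 4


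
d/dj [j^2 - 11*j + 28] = 2*j - 11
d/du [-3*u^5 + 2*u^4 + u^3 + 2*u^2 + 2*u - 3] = -15*u^4 + 8*u^3 + 3*u^2 + 4*u + 2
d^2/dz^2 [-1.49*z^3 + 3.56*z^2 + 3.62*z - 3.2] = 7.12 - 8.94*z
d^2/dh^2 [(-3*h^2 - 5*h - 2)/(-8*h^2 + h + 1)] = 16*(43*h^3 + 57*h^2 + 9*h + 2)/(512*h^6 - 192*h^5 - 168*h^4 + 47*h^3 + 21*h^2 - 3*h - 1)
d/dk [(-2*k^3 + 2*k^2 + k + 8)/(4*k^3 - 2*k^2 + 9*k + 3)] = (-4*k^4 - 44*k^3 - 94*k^2 + 44*k - 69)/(16*k^6 - 16*k^5 + 76*k^4 - 12*k^3 + 69*k^2 + 54*k + 9)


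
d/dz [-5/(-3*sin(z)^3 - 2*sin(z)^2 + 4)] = -5*(9*sin(z) + 4)*sin(z)*cos(z)/(3*sin(z)^3 + 2*sin(z)^2 - 4)^2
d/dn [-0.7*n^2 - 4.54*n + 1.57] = -1.4*n - 4.54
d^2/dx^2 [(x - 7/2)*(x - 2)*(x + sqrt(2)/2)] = 6*x - 11 + sqrt(2)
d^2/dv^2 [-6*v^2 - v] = -12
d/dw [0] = 0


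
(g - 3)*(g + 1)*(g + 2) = g^3 - 7*g - 6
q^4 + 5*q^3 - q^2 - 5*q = q*(q - 1)*(q + 1)*(q + 5)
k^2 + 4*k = k*(k + 4)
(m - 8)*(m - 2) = m^2 - 10*m + 16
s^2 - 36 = (s - 6)*(s + 6)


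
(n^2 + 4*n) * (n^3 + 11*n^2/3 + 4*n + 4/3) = n^5 + 23*n^4/3 + 56*n^3/3 + 52*n^2/3 + 16*n/3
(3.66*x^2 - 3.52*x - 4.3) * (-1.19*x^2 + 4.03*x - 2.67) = -4.3554*x^4 + 18.9386*x^3 - 18.8408*x^2 - 7.9306*x + 11.481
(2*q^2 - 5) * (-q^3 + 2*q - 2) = -2*q^5 + 9*q^3 - 4*q^2 - 10*q + 10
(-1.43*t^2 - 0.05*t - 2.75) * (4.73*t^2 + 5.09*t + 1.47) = -6.7639*t^4 - 7.5152*t^3 - 15.3641*t^2 - 14.071*t - 4.0425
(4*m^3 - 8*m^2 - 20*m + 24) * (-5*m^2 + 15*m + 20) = -20*m^5 + 100*m^4 + 60*m^3 - 580*m^2 - 40*m + 480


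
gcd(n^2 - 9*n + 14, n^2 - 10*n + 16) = n - 2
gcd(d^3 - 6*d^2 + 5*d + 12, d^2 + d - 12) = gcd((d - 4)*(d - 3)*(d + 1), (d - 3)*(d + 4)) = d - 3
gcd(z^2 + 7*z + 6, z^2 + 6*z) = z + 6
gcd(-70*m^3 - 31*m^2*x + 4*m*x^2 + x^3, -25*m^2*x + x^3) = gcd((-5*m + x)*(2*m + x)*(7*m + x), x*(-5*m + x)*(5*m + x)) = -5*m + x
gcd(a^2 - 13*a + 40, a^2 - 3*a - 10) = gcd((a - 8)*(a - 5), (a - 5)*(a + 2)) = a - 5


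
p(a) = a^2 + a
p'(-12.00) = -23.00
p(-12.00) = 132.00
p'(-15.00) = -29.00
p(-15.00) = 210.00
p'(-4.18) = -7.36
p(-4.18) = 13.29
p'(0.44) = 1.88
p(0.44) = 0.63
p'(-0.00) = 1.00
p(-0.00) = 0.00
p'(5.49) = 11.98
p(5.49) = 35.63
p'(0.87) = 2.74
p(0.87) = 1.63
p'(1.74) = 4.48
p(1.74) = 4.77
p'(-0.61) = -0.22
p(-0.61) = -0.24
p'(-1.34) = -1.68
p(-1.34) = 0.46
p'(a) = 2*a + 1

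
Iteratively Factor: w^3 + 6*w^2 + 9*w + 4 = (w + 1)*(w^2 + 5*w + 4) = (w + 1)*(w + 4)*(w + 1)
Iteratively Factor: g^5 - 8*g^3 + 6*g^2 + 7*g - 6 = (g - 1)*(g^4 + g^3 - 7*g^2 - g + 6) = (g - 1)*(g + 3)*(g^3 - 2*g^2 - g + 2) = (g - 1)^2*(g + 3)*(g^2 - g - 2) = (g - 2)*(g - 1)^2*(g + 3)*(g + 1)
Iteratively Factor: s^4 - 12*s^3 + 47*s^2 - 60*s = (s - 3)*(s^3 - 9*s^2 + 20*s) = s*(s - 3)*(s^2 - 9*s + 20) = s*(s - 4)*(s - 3)*(s - 5)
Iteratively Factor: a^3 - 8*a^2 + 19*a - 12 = (a - 1)*(a^2 - 7*a + 12) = (a - 3)*(a - 1)*(a - 4)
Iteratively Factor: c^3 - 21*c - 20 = (c + 1)*(c^2 - c - 20) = (c + 1)*(c + 4)*(c - 5)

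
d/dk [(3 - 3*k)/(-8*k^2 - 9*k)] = 3*(-8*k^2 + 16*k + 9)/(k^2*(64*k^2 + 144*k + 81))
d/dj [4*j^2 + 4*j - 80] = 8*j + 4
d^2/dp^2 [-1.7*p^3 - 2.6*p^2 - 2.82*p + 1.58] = -10.2*p - 5.2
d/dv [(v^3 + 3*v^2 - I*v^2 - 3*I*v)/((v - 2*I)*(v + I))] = (v^4 - 2*I*v^3 + 5*v^2 + 4*v*(3 - I) - 6*I)/(v^4 - 2*I*v^3 + 3*v^2 - 4*I*v + 4)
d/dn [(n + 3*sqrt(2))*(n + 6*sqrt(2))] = 2*n + 9*sqrt(2)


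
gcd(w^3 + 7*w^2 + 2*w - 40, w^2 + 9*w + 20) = w^2 + 9*w + 20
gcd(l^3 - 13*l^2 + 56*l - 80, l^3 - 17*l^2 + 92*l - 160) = l^2 - 9*l + 20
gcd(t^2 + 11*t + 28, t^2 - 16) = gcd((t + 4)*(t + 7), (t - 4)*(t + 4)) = t + 4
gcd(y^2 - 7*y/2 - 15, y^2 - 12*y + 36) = y - 6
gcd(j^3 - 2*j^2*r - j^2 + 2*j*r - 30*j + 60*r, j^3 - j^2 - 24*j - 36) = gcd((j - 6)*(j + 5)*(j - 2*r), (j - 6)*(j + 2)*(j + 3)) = j - 6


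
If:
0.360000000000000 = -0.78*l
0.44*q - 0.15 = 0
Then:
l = -0.46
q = 0.34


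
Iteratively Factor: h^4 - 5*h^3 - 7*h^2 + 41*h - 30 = (h - 1)*(h^3 - 4*h^2 - 11*h + 30) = (h - 5)*(h - 1)*(h^2 + h - 6) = (h - 5)*(h - 2)*(h - 1)*(h + 3)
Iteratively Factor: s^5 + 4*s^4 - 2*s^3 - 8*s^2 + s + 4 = (s - 1)*(s^4 + 5*s^3 + 3*s^2 - 5*s - 4) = (s - 1)*(s + 1)*(s^3 + 4*s^2 - s - 4) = (s - 1)*(s + 1)*(s + 4)*(s^2 - 1) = (s - 1)*(s + 1)^2*(s + 4)*(s - 1)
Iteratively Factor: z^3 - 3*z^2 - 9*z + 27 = (z - 3)*(z^2 - 9) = (z - 3)*(z + 3)*(z - 3)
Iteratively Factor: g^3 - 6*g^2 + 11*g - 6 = (g - 2)*(g^2 - 4*g + 3) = (g - 3)*(g - 2)*(g - 1)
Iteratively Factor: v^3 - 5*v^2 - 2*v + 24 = (v + 2)*(v^2 - 7*v + 12) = (v - 4)*(v + 2)*(v - 3)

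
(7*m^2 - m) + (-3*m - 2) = 7*m^2 - 4*m - 2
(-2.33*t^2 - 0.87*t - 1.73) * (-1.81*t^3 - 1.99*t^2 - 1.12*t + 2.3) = 4.2173*t^5 + 6.2114*t^4 + 7.4722*t^3 - 0.9419*t^2 - 0.0633999999999997*t - 3.979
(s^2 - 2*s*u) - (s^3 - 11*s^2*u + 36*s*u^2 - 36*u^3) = -s^3 + 11*s^2*u + s^2 - 36*s*u^2 - 2*s*u + 36*u^3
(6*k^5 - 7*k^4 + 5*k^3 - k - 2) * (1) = 6*k^5 - 7*k^4 + 5*k^3 - k - 2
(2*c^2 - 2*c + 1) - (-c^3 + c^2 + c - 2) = c^3 + c^2 - 3*c + 3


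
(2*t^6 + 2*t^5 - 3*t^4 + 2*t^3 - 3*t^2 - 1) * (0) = 0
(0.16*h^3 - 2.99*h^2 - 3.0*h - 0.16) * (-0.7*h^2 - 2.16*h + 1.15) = -0.112*h^5 + 1.7474*h^4 + 8.7424*h^3 + 3.1535*h^2 - 3.1044*h - 0.184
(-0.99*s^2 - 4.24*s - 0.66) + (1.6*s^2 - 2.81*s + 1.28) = 0.61*s^2 - 7.05*s + 0.62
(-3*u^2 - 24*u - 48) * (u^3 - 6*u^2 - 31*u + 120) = -3*u^5 - 6*u^4 + 189*u^3 + 672*u^2 - 1392*u - 5760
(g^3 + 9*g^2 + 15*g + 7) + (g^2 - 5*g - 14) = g^3 + 10*g^2 + 10*g - 7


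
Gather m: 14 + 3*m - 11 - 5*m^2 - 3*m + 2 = 5 - 5*m^2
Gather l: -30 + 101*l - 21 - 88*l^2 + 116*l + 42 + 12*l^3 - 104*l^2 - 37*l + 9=12*l^3 - 192*l^2 + 180*l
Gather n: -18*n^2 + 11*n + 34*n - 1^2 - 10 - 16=-18*n^2 + 45*n - 27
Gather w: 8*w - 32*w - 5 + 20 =15 - 24*w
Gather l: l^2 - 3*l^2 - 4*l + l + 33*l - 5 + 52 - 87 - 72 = -2*l^2 + 30*l - 112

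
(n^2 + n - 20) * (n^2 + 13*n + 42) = n^4 + 14*n^3 + 35*n^2 - 218*n - 840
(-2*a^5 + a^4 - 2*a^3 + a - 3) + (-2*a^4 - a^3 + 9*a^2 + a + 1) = -2*a^5 - a^4 - 3*a^3 + 9*a^2 + 2*a - 2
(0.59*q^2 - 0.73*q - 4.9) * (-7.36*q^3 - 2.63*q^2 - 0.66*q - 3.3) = -4.3424*q^5 + 3.8211*q^4 + 37.5945*q^3 + 11.4218*q^2 + 5.643*q + 16.17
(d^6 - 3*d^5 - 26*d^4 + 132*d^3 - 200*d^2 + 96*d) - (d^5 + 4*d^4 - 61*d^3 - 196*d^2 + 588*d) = d^6 - 4*d^5 - 30*d^4 + 193*d^3 - 4*d^2 - 492*d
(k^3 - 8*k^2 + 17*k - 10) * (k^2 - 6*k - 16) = k^5 - 14*k^4 + 49*k^3 + 16*k^2 - 212*k + 160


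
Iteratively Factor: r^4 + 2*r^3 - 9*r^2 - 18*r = (r - 3)*(r^3 + 5*r^2 + 6*r) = r*(r - 3)*(r^2 + 5*r + 6) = r*(r - 3)*(r + 2)*(r + 3)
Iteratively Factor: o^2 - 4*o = (o)*(o - 4)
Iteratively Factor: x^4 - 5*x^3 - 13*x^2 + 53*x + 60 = (x - 5)*(x^3 - 13*x - 12) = (x - 5)*(x + 1)*(x^2 - x - 12) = (x - 5)*(x - 4)*(x + 1)*(x + 3)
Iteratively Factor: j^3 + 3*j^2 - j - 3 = (j + 1)*(j^2 + 2*j - 3) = (j - 1)*(j + 1)*(j + 3)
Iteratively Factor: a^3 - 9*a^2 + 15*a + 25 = (a - 5)*(a^2 - 4*a - 5) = (a - 5)*(a + 1)*(a - 5)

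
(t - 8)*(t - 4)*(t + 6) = t^3 - 6*t^2 - 40*t + 192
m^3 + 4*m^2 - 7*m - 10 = (m - 2)*(m + 1)*(m + 5)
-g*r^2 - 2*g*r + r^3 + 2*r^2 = r*(-g + r)*(r + 2)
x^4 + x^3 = x^3*(x + 1)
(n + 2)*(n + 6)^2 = n^3 + 14*n^2 + 60*n + 72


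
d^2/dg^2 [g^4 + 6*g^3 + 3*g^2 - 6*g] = 12*g^2 + 36*g + 6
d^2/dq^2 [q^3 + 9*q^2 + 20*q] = 6*q + 18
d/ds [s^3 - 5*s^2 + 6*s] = 3*s^2 - 10*s + 6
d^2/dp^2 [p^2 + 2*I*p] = 2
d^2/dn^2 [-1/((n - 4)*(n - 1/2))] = 4*(-4*(n - 4)^2 - 2*(n - 4)*(2*n - 1) - (2*n - 1)^2)/((n - 4)^3*(2*n - 1)^3)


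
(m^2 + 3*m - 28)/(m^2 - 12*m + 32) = (m + 7)/(m - 8)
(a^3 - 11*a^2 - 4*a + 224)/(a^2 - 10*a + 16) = (a^2 - 3*a - 28)/(a - 2)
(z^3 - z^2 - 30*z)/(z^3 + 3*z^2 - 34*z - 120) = z/(z + 4)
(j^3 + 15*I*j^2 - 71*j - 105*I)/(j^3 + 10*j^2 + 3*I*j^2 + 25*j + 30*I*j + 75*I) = (j^2 + 12*I*j - 35)/(j^2 + 10*j + 25)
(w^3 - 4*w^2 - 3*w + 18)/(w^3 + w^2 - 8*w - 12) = (w - 3)/(w + 2)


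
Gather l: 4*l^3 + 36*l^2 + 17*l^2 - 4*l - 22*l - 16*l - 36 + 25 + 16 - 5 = 4*l^3 + 53*l^2 - 42*l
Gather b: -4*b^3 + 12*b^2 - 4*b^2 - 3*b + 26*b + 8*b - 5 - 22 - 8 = -4*b^3 + 8*b^2 + 31*b - 35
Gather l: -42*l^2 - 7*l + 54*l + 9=-42*l^2 + 47*l + 9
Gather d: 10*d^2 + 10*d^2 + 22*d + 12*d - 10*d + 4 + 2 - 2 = 20*d^2 + 24*d + 4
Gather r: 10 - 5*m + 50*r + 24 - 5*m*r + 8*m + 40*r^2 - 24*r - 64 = 3*m + 40*r^2 + r*(26 - 5*m) - 30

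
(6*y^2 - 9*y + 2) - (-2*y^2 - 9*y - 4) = 8*y^2 + 6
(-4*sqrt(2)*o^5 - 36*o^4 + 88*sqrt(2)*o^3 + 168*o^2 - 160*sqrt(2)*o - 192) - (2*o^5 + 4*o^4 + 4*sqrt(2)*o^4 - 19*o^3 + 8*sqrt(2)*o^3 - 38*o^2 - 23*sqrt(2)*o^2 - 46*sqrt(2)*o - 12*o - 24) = -4*sqrt(2)*o^5 - 2*o^5 - 40*o^4 - 4*sqrt(2)*o^4 + 19*o^3 + 80*sqrt(2)*o^3 + 23*sqrt(2)*o^2 + 206*o^2 - 114*sqrt(2)*o + 12*o - 168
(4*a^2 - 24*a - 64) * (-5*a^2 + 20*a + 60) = -20*a^4 + 200*a^3 + 80*a^2 - 2720*a - 3840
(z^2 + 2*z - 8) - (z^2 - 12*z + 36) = 14*z - 44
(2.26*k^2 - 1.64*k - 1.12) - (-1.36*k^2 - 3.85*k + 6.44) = 3.62*k^2 + 2.21*k - 7.56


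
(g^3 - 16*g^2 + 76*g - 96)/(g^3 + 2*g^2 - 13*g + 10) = (g^2 - 14*g + 48)/(g^2 + 4*g - 5)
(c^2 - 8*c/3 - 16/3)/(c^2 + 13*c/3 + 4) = (c - 4)/(c + 3)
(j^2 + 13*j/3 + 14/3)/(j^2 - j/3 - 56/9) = 3*(j + 2)/(3*j - 8)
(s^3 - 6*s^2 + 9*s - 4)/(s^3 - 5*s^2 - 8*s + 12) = (s^2 - 5*s + 4)/(s^2 - 4*s - 12)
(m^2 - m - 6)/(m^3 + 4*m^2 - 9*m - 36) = (m + 2)/(m^2 + 7*m + 12)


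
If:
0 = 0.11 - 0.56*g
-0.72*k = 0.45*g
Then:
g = 0.20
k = -0.12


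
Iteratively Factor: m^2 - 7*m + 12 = (m - 4)*(m - 3)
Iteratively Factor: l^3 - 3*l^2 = (l - 3)*(l^2) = l*(l - 3)*(l)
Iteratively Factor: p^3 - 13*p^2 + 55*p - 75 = (p - 5)*(p^2 - 8*p + 15) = (p - 5)*(p - 3)*(p - 5)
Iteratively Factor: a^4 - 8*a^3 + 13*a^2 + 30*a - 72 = (a - 3)*(a^3 - 5*a^2 - 2*a + 24) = (a - 4)*(a - 3)*(a^2 - a - 6) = (a - 4)*(a - 3)*(a + 2)*(a - 3)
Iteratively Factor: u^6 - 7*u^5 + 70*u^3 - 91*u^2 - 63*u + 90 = (u + 1)*(u^5 - 8*u^4 + 8*u^3 + 62*u^2 - 153*u + 90) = (u - 5)*(u + 1)*(u^4 - 3*u^3 - 7*u^2 + 27*u - 18) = (u - 5)*(u + 1)*(u + 3)*(u^3 - 6*u^2 + 11*u - 6) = (u - 5)*(u - 3)*(u + 1)*(u + 3)*(u^2 - 3*u + 2) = (u - 5)*(u - 3)*(u - 1)*(u + 1)*(u + 3)*(u - 2)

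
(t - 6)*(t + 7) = t^2 + t - 42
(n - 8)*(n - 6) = n^2 - 14*n + 48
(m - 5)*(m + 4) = m^2 - m - 20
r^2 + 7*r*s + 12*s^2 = (r + 3*s)*(r + 4*s)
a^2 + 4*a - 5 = (a - 1)*(a + 5)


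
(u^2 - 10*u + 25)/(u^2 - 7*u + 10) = (u - 5)/(u - 2)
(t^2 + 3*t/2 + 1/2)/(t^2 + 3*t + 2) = (t + 1/2)/(t + 2)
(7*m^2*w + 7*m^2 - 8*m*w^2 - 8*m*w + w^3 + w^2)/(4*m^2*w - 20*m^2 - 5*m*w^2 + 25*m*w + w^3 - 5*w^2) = (-7*m*w - 7*m + w^2 + w)/(-4*m*w + 20*m + w^2 - 5*w)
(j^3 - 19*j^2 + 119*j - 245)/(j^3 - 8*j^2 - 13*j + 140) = (j - 7)/(j + 4)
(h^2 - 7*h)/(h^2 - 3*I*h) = (h - 7)/(h - 3*I)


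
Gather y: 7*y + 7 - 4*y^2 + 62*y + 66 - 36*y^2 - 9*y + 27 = -40*y^2 + 60*y + 100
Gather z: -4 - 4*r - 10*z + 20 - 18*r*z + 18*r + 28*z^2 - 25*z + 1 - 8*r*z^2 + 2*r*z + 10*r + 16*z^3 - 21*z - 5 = 24*r + 16*z^3 + z^2*(28 - 8*r) + z*(-16*r - 56) + 12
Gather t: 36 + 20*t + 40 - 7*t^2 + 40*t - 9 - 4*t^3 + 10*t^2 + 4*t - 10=-4*t^3 + 3*t^2 + 64*t + 57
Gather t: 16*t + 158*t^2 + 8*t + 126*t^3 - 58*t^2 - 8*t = 126*t^3 + 100*t^2 + 16*t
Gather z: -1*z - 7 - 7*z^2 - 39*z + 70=-7*z^2 - 40*z + 63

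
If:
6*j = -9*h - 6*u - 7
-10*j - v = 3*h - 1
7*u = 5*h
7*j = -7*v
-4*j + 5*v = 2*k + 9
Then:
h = -161/237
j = 80/237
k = -951/158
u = -115/237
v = -80/237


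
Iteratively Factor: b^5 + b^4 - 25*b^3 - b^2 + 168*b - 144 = (b - 3)*(b^4 + 4*b^3 - 13*b^2 - 40*b + 48) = (b - 3)*(b + 4)*(b^3 - 13*b + 12) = (b - 3)*(b - 1)*(b + 4)*(b^2 + b - 12) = (b - 3)*(b - 1)*(b + 4)^2*(b - 3)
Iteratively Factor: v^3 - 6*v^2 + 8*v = (v - 4)*(v^2 - 2*v) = (v - 4)*(v - 2)*(v)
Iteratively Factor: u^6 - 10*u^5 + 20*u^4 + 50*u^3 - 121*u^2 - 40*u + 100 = (u - 5)*(u^5 - 5*u^4 - 5*u^3 + 25*u^2 + 4*u - 20) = (u - 5)^2*(u^4 - 5*u^2 + 4) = (u - 5)^2*(u + 1)*(u^3 - u^2 - 4*u + 4) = (u - 5)^2*(u - 2)*(u + 1)*(u^2 + u - 2) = (u - 5)^2*(u - 2)*(u - 1)*(u + 1)*(u + 2)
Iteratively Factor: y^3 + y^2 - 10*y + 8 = (y - 2)*(y^2 + 3*y - 4) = (y - 2)*(y + 4)*(y - 1)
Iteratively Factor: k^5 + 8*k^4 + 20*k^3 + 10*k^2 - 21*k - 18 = (k + 1)*(k^4 + 7*k^3 + 13*k^2 - 3*k - 18) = (k + 1)*(k + 3)*(k^3 + 4*k^2 + k - 6) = (k - 1)*(k + 1)*(k + 3)*(k^2 + 5*k + 6) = (k - 1)*(k + 1)*(k + 2)*(k + 3)*(k + 3)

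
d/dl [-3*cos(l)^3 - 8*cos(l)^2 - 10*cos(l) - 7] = (9*cos(l)^2 + 16*cos(l) + 10)*sin(l)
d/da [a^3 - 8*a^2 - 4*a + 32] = 3*a^2 - 16*a - 4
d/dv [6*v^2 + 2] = 12*v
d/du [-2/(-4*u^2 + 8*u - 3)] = 16*(1 - u)/(4*u^2 - 8*u + 3)^2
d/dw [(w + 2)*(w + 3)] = 2*w + 5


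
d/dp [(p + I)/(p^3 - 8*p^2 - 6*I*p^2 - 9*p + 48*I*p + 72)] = (-2*p^2 + p*(8 - 3*I) - 3 + 40*I)/(p^5 - p^4*(16 + 9*I) + p^3*(37 + 144*I) + 9*p^2*(48 - 61*I) - 432*p*(4 + I) + 1728*I)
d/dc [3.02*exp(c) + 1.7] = 3.02*exp(c)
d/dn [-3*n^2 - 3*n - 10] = -6*n - 3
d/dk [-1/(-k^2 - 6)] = -2*k/(k^2 + 6)^2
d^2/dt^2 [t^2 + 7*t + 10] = 2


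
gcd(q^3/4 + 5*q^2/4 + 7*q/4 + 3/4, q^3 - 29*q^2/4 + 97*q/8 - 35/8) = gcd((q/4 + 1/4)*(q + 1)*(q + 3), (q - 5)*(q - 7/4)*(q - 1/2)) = 1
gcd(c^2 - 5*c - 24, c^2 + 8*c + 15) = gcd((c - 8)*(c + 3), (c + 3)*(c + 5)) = c + 3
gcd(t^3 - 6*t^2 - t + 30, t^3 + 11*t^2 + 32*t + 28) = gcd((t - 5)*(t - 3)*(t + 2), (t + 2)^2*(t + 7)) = t + 2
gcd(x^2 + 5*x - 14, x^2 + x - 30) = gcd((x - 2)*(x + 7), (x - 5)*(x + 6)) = 1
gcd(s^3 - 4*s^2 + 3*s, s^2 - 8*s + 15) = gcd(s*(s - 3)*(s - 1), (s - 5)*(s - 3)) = s - 3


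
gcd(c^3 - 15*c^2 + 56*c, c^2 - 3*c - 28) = c - 7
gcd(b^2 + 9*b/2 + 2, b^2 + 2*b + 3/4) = b + 1/2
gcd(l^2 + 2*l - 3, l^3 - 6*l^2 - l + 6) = l - 1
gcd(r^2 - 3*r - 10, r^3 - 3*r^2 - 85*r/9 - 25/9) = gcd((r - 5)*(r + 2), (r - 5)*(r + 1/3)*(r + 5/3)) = r - 5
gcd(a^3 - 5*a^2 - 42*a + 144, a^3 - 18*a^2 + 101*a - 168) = a^2 - 11*a + 24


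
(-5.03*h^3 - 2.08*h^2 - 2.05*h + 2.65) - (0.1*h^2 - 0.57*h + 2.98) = -5.03*h^3 - 2.18*h^2 - 1.48*h - 0.33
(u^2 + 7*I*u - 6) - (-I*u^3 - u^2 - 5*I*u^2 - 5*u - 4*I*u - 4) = I*u^3 + 2*u^2 + 5*I*u^2 + 5*u + 11*I*u - 2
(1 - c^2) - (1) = -c^2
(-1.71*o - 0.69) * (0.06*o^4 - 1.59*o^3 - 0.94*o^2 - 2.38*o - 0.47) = -0.1026*o^5 + 2.6775*o^4 + 2.7045*o^3 + 4.7184*o^2 + 2.4459*o + 0.3243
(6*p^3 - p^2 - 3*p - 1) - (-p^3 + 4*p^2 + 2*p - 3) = 7*p^3 - 5*p^2 - 5*p + 2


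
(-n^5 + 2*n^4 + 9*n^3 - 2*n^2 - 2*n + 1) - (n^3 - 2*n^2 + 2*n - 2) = -n^5 + 2*n^4 + 8*n^3 - 4*n + 3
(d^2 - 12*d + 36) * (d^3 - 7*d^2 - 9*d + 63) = d^5 - 19*d^4 + 111*d^3 - 81*d^2 - 1080*d + 2268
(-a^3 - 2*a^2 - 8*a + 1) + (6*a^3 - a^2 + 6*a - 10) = 5*a^3 - 3*a^2 - 2*a - 9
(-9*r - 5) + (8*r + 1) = -r - 4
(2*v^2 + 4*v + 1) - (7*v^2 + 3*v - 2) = -5*v^2 + v + 3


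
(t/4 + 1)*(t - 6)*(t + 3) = t^3/4 + t^2/4 - 15*t/2 - 18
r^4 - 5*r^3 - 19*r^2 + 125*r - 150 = (r - 5)*(r - 3)*(r - 2)*(r + 5)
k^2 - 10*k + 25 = (k - 5)^2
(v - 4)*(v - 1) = v^2 - 5*v + 4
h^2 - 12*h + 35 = (h - 7)*(h - 5)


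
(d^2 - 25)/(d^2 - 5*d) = (d + 5)/d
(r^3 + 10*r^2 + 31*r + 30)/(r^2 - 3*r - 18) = (r^2 + 7*r + 10)/(r - 6)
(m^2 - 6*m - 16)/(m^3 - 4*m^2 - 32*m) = (m + 2)/(m*(m + 4))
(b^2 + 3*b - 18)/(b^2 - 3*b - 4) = (-b^2 - 3*b + 18)/(-b^2 + 3*b + 4)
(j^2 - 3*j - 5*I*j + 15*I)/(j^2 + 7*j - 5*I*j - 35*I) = (j - 3)/(j + 7)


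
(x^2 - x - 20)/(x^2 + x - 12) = (x - 5)/(x - 3)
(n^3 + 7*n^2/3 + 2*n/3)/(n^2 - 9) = n*(3*n^2 + 7*n + 2)/(3*(n^2 - 9))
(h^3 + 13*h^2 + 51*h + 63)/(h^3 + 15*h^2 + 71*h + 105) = (h + 3)/(h + 5)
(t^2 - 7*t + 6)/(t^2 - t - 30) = (t - 1)/(t + 5)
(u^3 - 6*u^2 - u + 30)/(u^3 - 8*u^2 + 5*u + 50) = (u - 3)/(u - 5)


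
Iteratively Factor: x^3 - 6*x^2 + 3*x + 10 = (x + 1)*(x^2 - 7*x + 10) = (x - 2)*(x + 1)*(x - 5)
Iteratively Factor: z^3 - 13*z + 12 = (z - 1)*(z^2 + z - 12) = (z - 1)*(z + 4)*(z - 3)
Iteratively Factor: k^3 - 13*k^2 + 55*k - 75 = (k - 5)*(k^2 - 8*k + 15) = (k - 5)*(k - 3)*(k - 5)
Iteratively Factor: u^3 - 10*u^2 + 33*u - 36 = (u - 4)*(u^2 - 6*u + 9) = (u - 4)*(u - 3)*(u - 3)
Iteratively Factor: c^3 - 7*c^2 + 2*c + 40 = (c - 4)*(c^2 - 3*c - 10) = (c - 5)*(c - 4)*(c + 2)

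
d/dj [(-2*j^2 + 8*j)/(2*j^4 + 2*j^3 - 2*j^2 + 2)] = (j^2*(j - 4)*(4*j^2 + 3*j - 2) + 2*(2 - j)*(j^4 + j^3 - j^2 + 1))/(j^4 + j^3 - j^2 + 1)^2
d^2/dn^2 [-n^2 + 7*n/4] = -2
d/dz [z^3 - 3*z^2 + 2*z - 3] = 3*z^2 - 6*z + 2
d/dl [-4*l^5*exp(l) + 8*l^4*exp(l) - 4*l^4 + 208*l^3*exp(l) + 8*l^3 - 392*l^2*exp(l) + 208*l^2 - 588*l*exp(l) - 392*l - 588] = -4*l^5*exp(l) - 12*l^4*exp(l) + 240*l^3*exp(l) - 16*l^3 + 232*l^2*exp(l) + 24*l^2 - 1372*l*exp(l) + 416*l - 588*exp(l) - 392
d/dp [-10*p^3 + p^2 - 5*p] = -30*p^2 + 2*p - 5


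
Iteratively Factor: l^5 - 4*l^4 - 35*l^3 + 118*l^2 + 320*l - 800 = (l - 2)*(l^4 - 2*l^3 - 39*l^2 + 40*l + 400) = (l - 5)*(l - 2)*(l^3 + 3*l^2 - 24*l - 80) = (l - 5)*(l - 2)*(l + 4)*(l^2 - l - 20) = (l - 5)^2*(l - 2)*(l + 4)*(l + 4)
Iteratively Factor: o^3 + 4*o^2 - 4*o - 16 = (o + 4)*(o^2 - 4) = (o - 2)*(o + 4)*(o + 2)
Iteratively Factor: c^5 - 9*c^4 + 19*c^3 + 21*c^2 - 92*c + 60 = (c - 2)*(c^4 - 7*c^3 + 5*c^2 + 31*c - 30) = (c - 3)*(c - 2)*(c^3 - 4*c^2 - 7*c + 10) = (c - 5)*(c - 3)*(c - 2)*(c^2 + c - 2) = (c - 5)*(c - 3)*(c - 2)*(c - 1)*(c + 2)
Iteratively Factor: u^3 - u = (u + 1)*(u^2 - u) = u*(u + 1)*(u - 1)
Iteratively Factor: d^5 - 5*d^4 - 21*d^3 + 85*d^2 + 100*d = (d - 5)*(d^4 - 21*d^2 - 20*d) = (d - 5)*(d + 4)*(d^3 - 4*d^2 - 5*d) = d*(d - 5)*(d + 4)*(d^2 - 4*d - 5) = d*(d - 5)^2*(d + 4)*(d + 1)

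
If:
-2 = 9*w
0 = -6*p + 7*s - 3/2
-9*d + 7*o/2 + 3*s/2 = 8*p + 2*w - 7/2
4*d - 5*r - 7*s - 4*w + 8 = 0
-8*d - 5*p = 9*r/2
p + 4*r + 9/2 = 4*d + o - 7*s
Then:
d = -20947/5640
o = -1569299/8460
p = -256849/2820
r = 456011/4230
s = -18296/235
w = -2/9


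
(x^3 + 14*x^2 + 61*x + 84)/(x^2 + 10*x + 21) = x + 4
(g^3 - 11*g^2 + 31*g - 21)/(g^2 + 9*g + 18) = (g^3 - 11*g^2 + 31*g - 21)/(g^2 + 9*g + 18)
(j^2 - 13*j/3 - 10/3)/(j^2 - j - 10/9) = 3*(j - 5)/(3*j - 5)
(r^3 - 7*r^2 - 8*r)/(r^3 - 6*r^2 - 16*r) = (r + 1)/(r + 2)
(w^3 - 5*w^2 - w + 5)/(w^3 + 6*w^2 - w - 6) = (w - 5)/(w + 6)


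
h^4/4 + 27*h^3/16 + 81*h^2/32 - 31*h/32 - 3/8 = (h/4 + 1)*(h - 1/2)*(h + 1/4)*(h + 3)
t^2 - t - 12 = (t - 4)*(t + 3)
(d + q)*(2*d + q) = 2*d^2 + 3*d*q + q^2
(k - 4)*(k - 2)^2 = k^3 - 8*k^2 + 20*k - 16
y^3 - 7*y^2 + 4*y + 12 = (y - 6)*(y - 2)*(y + 1)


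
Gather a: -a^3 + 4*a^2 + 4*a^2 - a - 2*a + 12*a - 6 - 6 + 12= -a^3 + 8*a^2 + 9*a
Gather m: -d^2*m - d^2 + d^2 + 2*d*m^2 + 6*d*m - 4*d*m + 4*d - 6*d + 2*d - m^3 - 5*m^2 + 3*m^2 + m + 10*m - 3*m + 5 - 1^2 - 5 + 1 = -m^3 + m^2*(2*d - 2) + m*(-d^2 + 2*d + 8)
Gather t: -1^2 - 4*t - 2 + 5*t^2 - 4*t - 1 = 5*t^2 - 8*t - 4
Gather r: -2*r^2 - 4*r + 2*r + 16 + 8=-2*r^2 - 2*r + 24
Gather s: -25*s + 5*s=-20*s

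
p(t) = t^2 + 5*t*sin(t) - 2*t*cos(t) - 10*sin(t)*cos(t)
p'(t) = 2*t*sin(t) + 5*t*cos(t) + 2*t + 10*sin(t)^2 + 5*sin(t) - 10*cos(t)^2 - 2*cos(t)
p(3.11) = 16.70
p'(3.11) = -16.95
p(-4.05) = 0.30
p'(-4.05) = 5.57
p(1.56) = 10.09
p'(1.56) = 21.30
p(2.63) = 22.21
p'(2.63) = -4.65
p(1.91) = 17.06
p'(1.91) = 17.41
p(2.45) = 22.50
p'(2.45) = 1.45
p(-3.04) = 3.73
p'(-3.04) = 1.35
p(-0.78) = 9.46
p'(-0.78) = -8.28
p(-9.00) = 79.39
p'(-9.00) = 23.58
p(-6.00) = 36.46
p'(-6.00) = -53.12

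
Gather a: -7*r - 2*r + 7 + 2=9 - 9*r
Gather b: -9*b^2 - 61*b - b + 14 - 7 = -9*b^2 - 62*b + 7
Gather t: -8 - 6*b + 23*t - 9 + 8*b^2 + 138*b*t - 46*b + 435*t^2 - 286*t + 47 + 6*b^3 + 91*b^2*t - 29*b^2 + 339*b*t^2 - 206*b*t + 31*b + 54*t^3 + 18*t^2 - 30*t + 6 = 6*b^3 - 21*b^2 - 21*b + 54*t^3 + t^2*(339*b + 453) + t*(91*b^2 - 68*b - 293) + 36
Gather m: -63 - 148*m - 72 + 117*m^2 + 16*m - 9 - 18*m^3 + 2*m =-18*m^3 + 117*m^2 - 130*m - 144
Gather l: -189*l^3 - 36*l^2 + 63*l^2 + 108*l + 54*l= -189*l^3 + 27*l^2 + 162*l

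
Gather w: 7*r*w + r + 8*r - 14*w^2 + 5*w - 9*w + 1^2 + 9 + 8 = 9*r - 14*w^2 + w*(7*r - 4) + 18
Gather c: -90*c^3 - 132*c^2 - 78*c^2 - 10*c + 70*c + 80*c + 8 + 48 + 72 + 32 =-90*c^3 - 210*c^2 + 140*c + 160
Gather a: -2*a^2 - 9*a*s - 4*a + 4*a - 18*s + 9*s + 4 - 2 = -2*a^2 - 9*a*s - 9*s + 2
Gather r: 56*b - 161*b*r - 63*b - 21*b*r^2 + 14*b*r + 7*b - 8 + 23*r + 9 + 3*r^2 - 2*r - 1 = r^2*(3 - 21*b) + r*(21 - 147*b)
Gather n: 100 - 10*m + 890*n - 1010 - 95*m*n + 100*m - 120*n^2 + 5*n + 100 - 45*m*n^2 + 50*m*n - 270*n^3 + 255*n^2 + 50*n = 90*m - 270*n^3 + n^2*(135 - 45*m) + n*(945 - 45*m) - 810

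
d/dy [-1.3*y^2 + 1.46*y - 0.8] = 1.46 - 2.6*y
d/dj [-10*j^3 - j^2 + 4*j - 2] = -30*j^2 - 2*j + 4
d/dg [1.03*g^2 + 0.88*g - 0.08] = 2.06*g + 0.88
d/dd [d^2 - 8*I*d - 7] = 2*d - 8*I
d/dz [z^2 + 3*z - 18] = 2*z + 3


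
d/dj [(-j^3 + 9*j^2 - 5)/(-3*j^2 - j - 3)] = (3*j^4 + 2*j^3 - 84*j - 5)/(9*j^4 + 6*j^3 + 19*j^2 + 6*j + 9)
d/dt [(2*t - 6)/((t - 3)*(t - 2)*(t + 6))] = 4*(-t - 2)/(t^4 + 8*t^3 - 8*t^2 - 96*t + 144)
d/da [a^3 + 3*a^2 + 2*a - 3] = 3*a^2 + 6*a + 2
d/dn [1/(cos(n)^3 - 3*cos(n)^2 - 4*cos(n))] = (3*sin(n) - 4*sin(n)/cos(n)^2 - 6*tan(n))/(sin(n)^2 + 3*cos(n) + 3)^2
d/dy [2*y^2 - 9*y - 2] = 4*y - 9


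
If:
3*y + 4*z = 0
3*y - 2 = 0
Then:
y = 2/3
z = -1/2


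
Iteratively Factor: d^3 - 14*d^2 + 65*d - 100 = (d - 5)*(d^2 - 9*d + 20) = (d - 5)*(d - 4)*(d - 5)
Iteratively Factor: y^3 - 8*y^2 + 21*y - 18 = (y - 2)*(y^2 - 6*y + 9) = (y - 3)*(y - 2)*(y - 3)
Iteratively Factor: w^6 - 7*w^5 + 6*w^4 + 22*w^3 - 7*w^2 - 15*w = (w - 5)*(w^5 - 2*w^4 - 4*w^3 + 2*w^2 + 3*w) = (w - 5)*(w + 1)*(w^4 - 3*w^3 - w^2 + 3*w) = (w - 5)*(w - 1)*(w + 1)*(w^3 - 2*w^2 - 3*w) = w*(w - 5)*(w - 1)*(w + 1)*(w^2 - 2*w - 3) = w*(w - 5)*(w - 3)*(w - 1)*(w + 1)*(w + 1)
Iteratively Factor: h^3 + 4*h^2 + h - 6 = (h + 2)*(h^2 + 2*h - 3) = (h + 2)*(h + 3)*(h - 1)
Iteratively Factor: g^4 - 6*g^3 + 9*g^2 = (g)*(g^3 - 6*g^2 + 9*g) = g^2*(g^2 - 6*g + 9) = g^2*(g - 3)*(g - 3)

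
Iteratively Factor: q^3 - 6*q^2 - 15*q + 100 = (q + 4)*(q^2 - 10*q + 25) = (q - 5)*(q + 4)*(q - 5)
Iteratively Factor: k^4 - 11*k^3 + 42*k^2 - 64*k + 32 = (k - 4)*(k^3 - 7*k^2 + 14*k - 8) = (k - 4)*(k - 1)*(k^2 - 6*k + 8) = (k - 4)^2*(k - 1)*(k - 2)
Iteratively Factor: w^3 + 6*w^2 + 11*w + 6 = (w + 3)*(w^2 + 3*w + 2) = (w + 2)*(w + 3)*(w + 1)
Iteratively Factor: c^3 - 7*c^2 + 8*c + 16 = (c - 4)*(c^2 - 3*c - 4) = (c - 4)^2*(c + 1)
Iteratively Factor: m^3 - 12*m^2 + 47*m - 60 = (m - 4)*(m^2 - 8*m + 15) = (m - 4)*(m - 3)*(m - 5)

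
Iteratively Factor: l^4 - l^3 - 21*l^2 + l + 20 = (l + 1)*(l^3 - 2*l^2 - 19*l + 20) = (l - 5)*(l + 1)*(l^2 + 3*l - 4) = (l - 5)*(l - 1)*(l + 1)*(l + 4)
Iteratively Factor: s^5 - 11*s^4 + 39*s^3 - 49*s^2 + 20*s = (s - 4)*(s^4 - 7*s^3 + 11*s^2 - 5*s) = s*(s - 4)*(s^3 - 7*s^2 + 11*s - 5) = s*(s - 4)*(s - 1)*(s^2 - 6*s + 5) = s*(s - 4)*(s - 1)^2*(s - 5)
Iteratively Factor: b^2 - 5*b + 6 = (b - 2)*(b - 3)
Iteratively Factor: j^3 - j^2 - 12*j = (j)*(j^2 - j - 12) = j*(j + 3)*(j - 4)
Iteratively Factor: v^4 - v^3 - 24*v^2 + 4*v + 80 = (v - 2)*(v^3 + v^2 - 22*v - 40) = (v - 5)*(v - 2)*(v^2 + 6*v + 8) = (v - 5)*(v - 2)*(v + 2)*(v + 4)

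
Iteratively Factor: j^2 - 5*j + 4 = (j - 1)*(j - 4)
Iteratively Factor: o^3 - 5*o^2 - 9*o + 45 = (o - 5)*(o^2 - 9) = (o - 5)*(o - 3)*(o + 3)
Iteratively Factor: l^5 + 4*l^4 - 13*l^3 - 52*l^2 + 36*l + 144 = (l + 2)*(l^4 + 2*l^3 - 17*l^2 - 18*l + 72) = (l + 2)*(l + 4)*(l^3 - 2*l^2 - 9*l + 18) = (l - 3)*(l + 2)*(l + 4)*(l^2 + l - 6) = (l - 3)*(l - 2)*(l + 2)*(l + 4)*(l + 3)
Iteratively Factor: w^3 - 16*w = (w - 4)*(w^2 + 4*w) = (w - 4)*(w + 4)*(w)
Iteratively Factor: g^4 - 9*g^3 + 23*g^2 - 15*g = (g - 1)*(g^3 - 8*g^2 + 15*g) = g*(g - 1)*(g^2 - 8*g + 15) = g*(g - 3)*(g - 1)*(g - 5)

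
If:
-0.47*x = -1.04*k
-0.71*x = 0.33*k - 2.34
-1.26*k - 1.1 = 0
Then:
No Solution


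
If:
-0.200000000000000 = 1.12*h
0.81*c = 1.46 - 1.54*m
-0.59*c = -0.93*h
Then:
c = -0.28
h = -0.18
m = 1.10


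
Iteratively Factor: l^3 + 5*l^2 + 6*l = (l + 2)*(l^2 + 3*l) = (l + 2)*(l + 3)*(l)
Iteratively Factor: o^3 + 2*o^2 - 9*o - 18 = (o - 3)*(o^2 + 5*o + 6) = (o - 3)*(o + 3)*(o + 2)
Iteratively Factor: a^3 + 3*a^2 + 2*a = (a)*(a^2 + 3*a + 2) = a*(a + 2)*(a + 1)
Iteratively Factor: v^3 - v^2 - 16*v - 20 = (v + 2)*(v^2 - 3*v - 10) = (v + 2)^2*(v - 5)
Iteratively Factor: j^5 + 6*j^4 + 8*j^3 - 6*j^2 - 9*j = (j)*(j^4 + 6*j^3 + 8*j^2 - 6*j - 9) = j*(j - 1)*(j^3 + 7*j^2 + 15*j + 9) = j*(j - 1)*(j + 1)*(j^2 + 6*j + 9) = j*(j - 1)*(j + 1)*(j + 3)*(j + 3)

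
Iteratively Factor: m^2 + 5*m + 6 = (m + 3)*(m + 2)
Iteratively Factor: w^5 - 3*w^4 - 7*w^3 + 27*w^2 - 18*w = (w)*(w^4 - 3*w^3 - 7*w^2 + 27*w - 18) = w*(w - 3)*(w^3 - 7*w + 6) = w*(w - 3)*(w - 1)*(w^2 + w - 6) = w*(w - 3)*(w - 2)*(w - 1)*(w + 3)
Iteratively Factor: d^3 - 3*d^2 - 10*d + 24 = (d - 2)*(d^2 - d - 12) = (d - 2)*(d + 3)*(d - 4)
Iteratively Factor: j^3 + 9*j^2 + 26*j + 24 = (j + 2)*(j^2 + 7*j + 12) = (j + 2)*(j + 4)*(j + 3)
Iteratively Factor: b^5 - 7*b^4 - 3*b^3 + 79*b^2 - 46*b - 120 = (b + 3)*(b^4 - 10*b^3 + 27*b^2 - 2*b - 40) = (b - 2)*(b + 3)*(b^3 - 8*b^2 + 11*b + 20) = (b - 2)*(b + 1)*(b + 3)*(b^2 - 9*b + 20) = (b - 5)*(b - 2)*(b + 1)*(b + 3)*(b - 4)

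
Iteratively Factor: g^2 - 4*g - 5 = (g + 1)*(g - 5)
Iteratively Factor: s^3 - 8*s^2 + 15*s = (s - 3)*(s^2 - 5*s) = (s - 5)*(s - 3)*(s)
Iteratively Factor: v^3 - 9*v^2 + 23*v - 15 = (v - 3)*(v^2 - 6*v + 5) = (v - 5)*(v - 3)*(v - 1)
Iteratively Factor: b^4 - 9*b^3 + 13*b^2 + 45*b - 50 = (b + 2)*(b^3 - 11*b^2 + 35*b - 25) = (b - 5)*(b + 2)*(b^2 - 6*b + 5) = (b - 5)*(b - 1)*(b + 2)*(b - 5)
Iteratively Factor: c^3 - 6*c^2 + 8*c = (c - 2)*(c^2 - 4*c) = (c - 4)*(c - 2)*(c)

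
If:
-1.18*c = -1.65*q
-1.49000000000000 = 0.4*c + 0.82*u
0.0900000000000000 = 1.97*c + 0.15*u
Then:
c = 0.19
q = 0.14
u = -1.91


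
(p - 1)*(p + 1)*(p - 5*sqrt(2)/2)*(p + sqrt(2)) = p^4 - 3*sqrt(2)*p^3/2 - 6*p^2 + 3*sqrt(2)*p/2 + 5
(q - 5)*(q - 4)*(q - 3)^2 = q^4 - 15*q^3 + 83*q^2 - 201*q + 180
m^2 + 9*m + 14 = (m + 2)*(m + 7)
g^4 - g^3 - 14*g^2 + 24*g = g*(g - 3)*(g - 2)*(g + 4)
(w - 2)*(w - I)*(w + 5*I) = w^3 - 2*w^2 + 4*I*w^2 + 5*w - 8*I*w - 10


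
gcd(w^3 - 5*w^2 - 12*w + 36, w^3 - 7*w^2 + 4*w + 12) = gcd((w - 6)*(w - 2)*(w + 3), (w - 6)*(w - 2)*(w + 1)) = w^2 - 8*w + 12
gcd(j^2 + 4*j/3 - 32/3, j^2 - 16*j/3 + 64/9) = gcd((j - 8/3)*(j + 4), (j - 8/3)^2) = j - 8/3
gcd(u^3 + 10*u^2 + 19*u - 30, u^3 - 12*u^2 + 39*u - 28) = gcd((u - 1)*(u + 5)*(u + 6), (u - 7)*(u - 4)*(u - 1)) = u - 1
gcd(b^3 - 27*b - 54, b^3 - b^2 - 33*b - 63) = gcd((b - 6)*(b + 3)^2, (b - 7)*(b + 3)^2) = b^2 + 6*b + 9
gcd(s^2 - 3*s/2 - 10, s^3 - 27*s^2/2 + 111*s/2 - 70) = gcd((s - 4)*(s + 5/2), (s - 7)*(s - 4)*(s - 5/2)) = s - 4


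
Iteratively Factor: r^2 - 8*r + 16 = (r - 4)*(r - 4)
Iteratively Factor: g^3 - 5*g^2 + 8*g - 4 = (g - 2)*(g^2 - 3*g + 2) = (g - 2)^2*(g - 1)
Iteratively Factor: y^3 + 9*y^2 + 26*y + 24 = (y + 4)*(y^2 + 5*y + 6) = (y + 2)*(y + 4)*(y + 3)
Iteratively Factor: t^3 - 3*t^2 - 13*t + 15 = (t - 5)*(t^2 + 2*t - 3) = (t - 5)*(t - 1)*(t + 3)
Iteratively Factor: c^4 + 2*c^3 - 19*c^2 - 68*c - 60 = (c - 5)*(c^3 + 7*c^2 + 16*c + 12) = (c - 5)*(c + 2)*(c^2 + 5*c + 6) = (c - 5)*(c + 2)*(c + 3)*(c + 2)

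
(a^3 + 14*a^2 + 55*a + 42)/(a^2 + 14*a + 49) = (a^2 + 7*a + 6)/(a + 7)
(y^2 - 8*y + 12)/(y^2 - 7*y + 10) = (y - 6)/(y - 5)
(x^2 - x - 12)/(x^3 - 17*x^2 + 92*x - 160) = (x + 3)/(x^2 - 13*x + 40)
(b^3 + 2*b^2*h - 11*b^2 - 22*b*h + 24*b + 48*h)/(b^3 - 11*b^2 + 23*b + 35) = (b^3 + 2*b^2*h - 11*b^2 - 22*b*h + 24*b + 48*h)/(b^3 - 11*b^2 + 23*b + 35)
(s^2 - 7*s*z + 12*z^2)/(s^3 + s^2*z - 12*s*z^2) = (s - 4*z)/(s*(s + 4*z))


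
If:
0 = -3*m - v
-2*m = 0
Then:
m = 0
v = 0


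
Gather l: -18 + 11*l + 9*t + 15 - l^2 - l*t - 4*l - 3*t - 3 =-l^2 + l*(7 - t) + 6*t - 6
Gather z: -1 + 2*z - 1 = 2*z - 2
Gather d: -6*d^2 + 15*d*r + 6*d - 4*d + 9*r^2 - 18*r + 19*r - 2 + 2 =-6*d^2 + d*(15*r + 2) + 9*r^2 + r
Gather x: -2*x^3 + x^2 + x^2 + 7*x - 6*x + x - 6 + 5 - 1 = -2*x^3 + 2*x^2 + 2*x - 2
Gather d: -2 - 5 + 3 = -4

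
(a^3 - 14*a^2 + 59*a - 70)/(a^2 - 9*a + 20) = (a^2 - 9*a + 14)/(a - 4)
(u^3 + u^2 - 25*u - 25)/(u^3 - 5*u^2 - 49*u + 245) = (u^2 + 6*u + 5)/(u^2 - 49)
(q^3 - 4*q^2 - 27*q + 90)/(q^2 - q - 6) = (q^2 - q - 30)/(q + 2)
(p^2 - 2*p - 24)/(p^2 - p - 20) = (p - 6)/(p - 5)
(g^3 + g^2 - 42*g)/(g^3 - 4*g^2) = (g^2 + g - 42)/(g*(g - 4))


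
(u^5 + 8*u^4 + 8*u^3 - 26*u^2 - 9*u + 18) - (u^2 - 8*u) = u^5 + 8*u^4 + 8*u^3 - 27*u^2 - u + 18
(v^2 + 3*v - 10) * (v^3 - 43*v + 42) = v^5 + 3*v^4 - 53*v^3 - 87*v^2 + 556*v - 420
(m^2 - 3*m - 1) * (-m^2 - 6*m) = -m^4 - 3*m^3 + 19*m^2 + 6*m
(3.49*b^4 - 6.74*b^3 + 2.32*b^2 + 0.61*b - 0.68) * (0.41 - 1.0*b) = -3.49*b^5 + 8.1709*b^4 - 5.0834*b^3 + 0.3412*b^2 + 0.9301*b - 0.2788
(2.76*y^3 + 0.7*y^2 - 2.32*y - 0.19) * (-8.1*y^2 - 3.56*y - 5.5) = -22.356*y^5 - 15.4956*y^4 + 1.12*y^3 + 5.9482*y^2 + 13.4364*y + 1.045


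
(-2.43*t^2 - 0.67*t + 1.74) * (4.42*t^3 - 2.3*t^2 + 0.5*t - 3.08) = -10.7406*t^5 + 2.6276*t^4 + 8.0168*t^3 + 3.1474*t^2 + 2.9336*t - 5.3592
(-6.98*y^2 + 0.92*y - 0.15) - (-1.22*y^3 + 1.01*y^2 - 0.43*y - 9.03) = 1.22*y^3 - 7.99*y^2 + 1.35*y + 8.88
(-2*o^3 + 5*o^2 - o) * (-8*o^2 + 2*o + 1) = 16*o^5 - 44*o^4 + 16*o^3 + 3*o^2 - o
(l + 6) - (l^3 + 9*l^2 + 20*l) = -l^3 - 9*l^2 - 19*l + 6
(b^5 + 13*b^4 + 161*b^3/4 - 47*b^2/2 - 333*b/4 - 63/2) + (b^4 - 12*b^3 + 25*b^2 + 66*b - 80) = b^5 + 14*b^4 + 113*b^3/4 + 3*b^2/2 - 69*b/4 - 223/2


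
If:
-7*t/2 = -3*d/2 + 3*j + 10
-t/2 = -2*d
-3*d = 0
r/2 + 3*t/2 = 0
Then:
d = 0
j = -10/3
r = 0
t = 0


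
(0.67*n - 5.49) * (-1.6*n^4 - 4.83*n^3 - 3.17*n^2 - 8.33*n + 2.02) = -1.072*n^5 + 5.5479*n^4 + 24.3928*n^3 + 11.8222*n^2 + 47.0851*n - 11.0898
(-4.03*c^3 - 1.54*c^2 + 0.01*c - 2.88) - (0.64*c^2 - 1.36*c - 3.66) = -4.03*c^3 - 2.18*c^2 + 1.37*c + 0.78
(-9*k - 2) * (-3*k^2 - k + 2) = 27*k^3 + 15*k^2 - 16*k - 4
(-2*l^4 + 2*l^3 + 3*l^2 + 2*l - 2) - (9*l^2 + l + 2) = -2*l^4 + 2*l^3 - 6*l^2 + l - 4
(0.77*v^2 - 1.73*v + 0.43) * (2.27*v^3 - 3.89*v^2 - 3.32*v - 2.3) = 1.7479*v^5 - 6.9224*v^4 + 5.1494*v^3 + 2.2999*v^2 + 2.5514*v - 0.989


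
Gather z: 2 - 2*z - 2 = -2*z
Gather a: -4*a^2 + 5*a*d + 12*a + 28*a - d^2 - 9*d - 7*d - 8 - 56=-4*a^2 + a*(5*d + 40) - d^2 - 16*d - 64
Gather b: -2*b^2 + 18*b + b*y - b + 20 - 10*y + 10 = -2*b^2 + b*(y + 17) - 10*y + 30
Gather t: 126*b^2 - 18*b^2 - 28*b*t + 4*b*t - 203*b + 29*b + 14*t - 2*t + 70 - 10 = 108*b^2 - 174*b + t*(12 - 24*b) + 60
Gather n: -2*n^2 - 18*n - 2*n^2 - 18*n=-4*n^2 - 36*n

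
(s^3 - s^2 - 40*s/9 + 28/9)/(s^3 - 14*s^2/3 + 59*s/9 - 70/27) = 3*(s + 2)/(3*s - 5)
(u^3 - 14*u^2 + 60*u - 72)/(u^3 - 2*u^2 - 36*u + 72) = (u - 6)/(u + 6)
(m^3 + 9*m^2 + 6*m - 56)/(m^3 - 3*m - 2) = (m^2 + 11*m + 28)/(m^2 + 2*m + 1)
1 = 1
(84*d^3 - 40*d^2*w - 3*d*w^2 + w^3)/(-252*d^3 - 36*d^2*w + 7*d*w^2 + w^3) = (14*d^2 - 9*d*w + w^2)/(-42*d^2 + d*w + w^2)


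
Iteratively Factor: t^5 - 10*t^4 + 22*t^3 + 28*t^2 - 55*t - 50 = (t - 5)*(t^4 - 5*t^3 - 3*t^2 + 13*t + 10) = (t - 5)*(t + 1)*(t^3 - 6*t^2 + 3*t + 10) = (t - 5)^2*(t + 1)*(t^2 - t - 2) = (t - 5)^2*(t + 1)^2*(t - 2)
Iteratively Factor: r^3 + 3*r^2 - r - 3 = (r - 1)*(r^2 + 4*r + 3) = (r - 1)*(r + 3)*(r + 1)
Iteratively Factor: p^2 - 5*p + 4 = (p - 4)*(p - 1)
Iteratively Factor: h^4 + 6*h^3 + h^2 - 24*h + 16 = (h - 1)*(h^3 + 7*h^2 + 8*h - 16) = (h - 1)^2*(h^2 + 8*h + 16) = (h - 1)^2*(h + 4)*(h + 4)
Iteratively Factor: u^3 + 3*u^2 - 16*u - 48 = (u + 3)*(u^2 - 16) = (u - 4)*(u + 3)*(u + 4)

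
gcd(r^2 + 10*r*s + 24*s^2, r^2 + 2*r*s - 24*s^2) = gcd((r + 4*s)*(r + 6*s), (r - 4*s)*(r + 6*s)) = r + 6*s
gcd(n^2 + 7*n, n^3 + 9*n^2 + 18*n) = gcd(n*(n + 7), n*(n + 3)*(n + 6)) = n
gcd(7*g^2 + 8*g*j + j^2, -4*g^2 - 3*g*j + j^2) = g + j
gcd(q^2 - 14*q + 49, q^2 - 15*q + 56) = q - 7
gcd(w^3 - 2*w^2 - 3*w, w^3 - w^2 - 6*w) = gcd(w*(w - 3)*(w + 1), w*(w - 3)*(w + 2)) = w^2 - 3*w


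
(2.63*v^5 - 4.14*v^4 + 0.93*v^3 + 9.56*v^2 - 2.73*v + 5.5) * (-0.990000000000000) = -2.6037*v^5 + 4.0986*v^4 - 0.9207*v^3 - 9.4644*v^2 + 2.7027*v - 5.445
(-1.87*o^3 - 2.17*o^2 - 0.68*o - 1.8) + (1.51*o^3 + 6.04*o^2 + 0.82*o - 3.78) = -0.36*o^3 + 3.87*o^2 + 0.14*o - 5.58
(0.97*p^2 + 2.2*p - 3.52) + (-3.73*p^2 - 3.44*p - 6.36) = -2.76*p^2 - 1.24*p - 9.88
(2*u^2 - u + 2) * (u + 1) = 2*u^3 + u^2 + u + 2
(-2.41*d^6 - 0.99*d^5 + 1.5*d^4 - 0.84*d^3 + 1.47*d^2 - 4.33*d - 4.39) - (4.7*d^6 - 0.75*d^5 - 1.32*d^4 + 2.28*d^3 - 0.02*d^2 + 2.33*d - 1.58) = -7.11*d^6 - 0.24*d^5 + 2.82*d^4 - 3.12*d^3 + 1.49*d^2 - 6.66*d - 2.81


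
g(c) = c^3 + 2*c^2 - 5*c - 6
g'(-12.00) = 379.00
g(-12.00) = -1386.00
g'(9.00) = 274.00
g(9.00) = 840.00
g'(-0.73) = -6.32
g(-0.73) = -1.67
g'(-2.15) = 0.27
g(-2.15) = 4.06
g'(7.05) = 172.31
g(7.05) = 408.56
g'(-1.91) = -1.70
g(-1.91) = 3.88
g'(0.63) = -1.29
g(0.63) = -8.11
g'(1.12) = 3.24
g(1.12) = -7.69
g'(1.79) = 11.77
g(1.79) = -2.81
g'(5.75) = 117.19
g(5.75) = 221.48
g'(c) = 3*c^2 + 4*c - 5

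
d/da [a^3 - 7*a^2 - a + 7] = 3*a^2 - 14*a - 1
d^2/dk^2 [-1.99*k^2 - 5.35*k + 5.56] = -3.98000000000000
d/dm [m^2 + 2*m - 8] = 2*m + 2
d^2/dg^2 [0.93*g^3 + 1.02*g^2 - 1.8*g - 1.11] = 5.58*g + 2.04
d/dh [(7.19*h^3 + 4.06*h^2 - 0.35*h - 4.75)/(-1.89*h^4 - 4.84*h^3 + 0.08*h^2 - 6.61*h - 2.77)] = (13.5891*h^6 + 15.3468*h^5 + 18.2411*h^4 - 134.3498*h^3 - 155.5275*h^2 - 21.7324*h - 30.428)/(3.5721*h^8 + 18.2952*h^7 + 23.1232*h^6 + 24.2114*h^5 + 74.4618*h^4 + 25.756*h^3 + 43.2489*h^2 + 36.6194*h + 7.6729)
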